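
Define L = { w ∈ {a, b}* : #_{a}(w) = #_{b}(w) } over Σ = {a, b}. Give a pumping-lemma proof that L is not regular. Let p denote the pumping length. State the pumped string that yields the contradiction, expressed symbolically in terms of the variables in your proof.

a^{p+k} b^p

Assume L is regular; let p be its pumping constant.
Choose w = a^p b^p ∈ L with |w| = 2p ≥ p.
The pumping lemma gives a decomposition w = xyz where |xy| ≤ p and |y| > 0.
The first p characters of w are a's, so xy (and hence y) consists only of a's. Write y = a^k, 1 ≤ k ≤ p.
Pump with i = 2: xy^2z = a^{p+k} b^p has p+k occurrences of a but only p of b. Since k ≥ 1 the counts differ, so xy^2z ∉ L.
This is a contradiction; hence L is not regular.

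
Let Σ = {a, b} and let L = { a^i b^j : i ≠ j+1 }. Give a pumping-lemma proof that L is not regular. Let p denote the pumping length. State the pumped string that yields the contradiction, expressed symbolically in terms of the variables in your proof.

a^{p+p!} b^{p+p!-1}

Assume L is regular; let p be its pumping constant.
Choose w = a^p b^{p+p!-1}. Since p ≠ (p+p!-1)+1 = p+p!, w ∈ L; and |w| ≥ p.
Write w = xyz as guaranteed by the lemma, with |xy| ≤ p and |y| > 0.
The first p characters of w are a's, so xy (and hence y) consists only of a's. Write y = a^k, 1 ≤ k ≤ p.
Since 1 ≤ k ≤ p, k divides p!; set t = 1 + p!/k. Then xy^t z has p + (p!/k)·k = p + p! copies of a. Now the a-count is p+p! and (b-count)+1 = (p+p!-1)+1 = p+p!, so i ≠ j+1 fails. So xy^t z = a^{p+p!} b^{p+p!-1} ∉ L.
This contradicts the pumping lemma, so L is not regular.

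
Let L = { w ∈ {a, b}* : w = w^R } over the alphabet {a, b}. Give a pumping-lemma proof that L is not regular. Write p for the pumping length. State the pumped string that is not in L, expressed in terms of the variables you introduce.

a^{p+k} b a^p

Suppose for contradiction that L is regular, and let p be the pumping length.
Take w = a^p b a^p, a palindrome of length 2p+1 ≥ p.
Write w = xyz as guaranteed by the lemma, with |xy| ≤ p and y is nonempty.
The first p characters of w are a's, so xy (and hence y) consists only of a's. Write y = a^k, 1 ≤ k ≤ p.
Pump with i = 2: xy^2z = a^{p+k} b a^p. Its reverse is a^p b a^{p+k}, which differs from xy^2z since k ≥ 1. So xy^2z is not a palindrome and xy^2z ∉ L.
Contradiction. Therefore L is not regular.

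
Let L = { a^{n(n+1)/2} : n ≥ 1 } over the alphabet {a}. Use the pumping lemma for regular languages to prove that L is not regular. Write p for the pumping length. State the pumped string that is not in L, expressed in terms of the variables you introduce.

a^{p(p+1)/2+k}

Toward a contradiction, assume L is regular with pumping length p.
Take w = a^{p(p+1)/2} ∈ L with |w| = p(p+1)/2 ≥ p.
By the pumping lemma, w = xyz with |xy| ≤ p and |y| > 0.
Then y = a^k for some k with 1 ≤ k ≤ p.
Pump with i = 2: xy^2z = a^{p(p+1)/2+k}. Since 1 ≤ k ≤ p, p(p+1)/2 < p(p+1)/2+k ≤ p(p+1)/2+p < (p+1)(p+2)/2, so p(p+1)/2+k is strictly between consecutive triangular numbers. So xy^2z ∉ L.
This contradicts the pumping lemma, so L is not regular.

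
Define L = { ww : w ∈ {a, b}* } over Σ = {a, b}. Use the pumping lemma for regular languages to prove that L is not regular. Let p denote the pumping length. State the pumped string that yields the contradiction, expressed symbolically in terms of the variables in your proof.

Assume L is regular. Let p be the pumping length given by the pumping lemma.
Take w = a^p b^p a^p b^p = uu where u = a^pb^p; then w ∈ L and |w| = 4p ≥ p.
Write w = xyz as guaranteed by the lemma, with |xy| ≤ p and |y| ≥ 1.
The first p characters of w are a's, so xy (and hence y) consists only of a's. Write y = a^k, 1 ≤ k ≤ p.
Pump with i = 2: xy^2z = a^{p+k} b^p a^p b^p, of length 4p+k. Suppose this equals vv. The string starts with a and ends with b, so v does too; thus the boundary between the two copies of v is a b→a transition. There is exactly one such transition, at position 2p+k, so |v| = 2p+k and |vv| = 4p+2k ≠ 4p+k since k ≥ 1. So xy^2z ∉ L.
Contradiction. Therefore L is not regular.

a^{p+k} b^p a^p b^p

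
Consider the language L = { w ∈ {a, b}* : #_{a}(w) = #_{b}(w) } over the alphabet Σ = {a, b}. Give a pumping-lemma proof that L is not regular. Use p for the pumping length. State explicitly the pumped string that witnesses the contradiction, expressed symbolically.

a^{p+k} b^p

Toward a contradiction, assume L is regular with pumping length p.
Choose w = a^p b^p ∈ L with |w| = 2p ≥ p.
By the pumping lemma, w = xyz with |xy| ≤ p and y is nonempty.
The first p characters of w are a's, so xy (and hence y) consists only of a's. Write y = a^k, 1 ≤ k ≤ p.
Pump with i = 2: xy^2z = a^{p+k} b^p has p+k occurrences of a but only p of b. Since k ≥ 1 the counts differ, so xy^2z ∉ L.
This is a contradiction; hence L is not regular.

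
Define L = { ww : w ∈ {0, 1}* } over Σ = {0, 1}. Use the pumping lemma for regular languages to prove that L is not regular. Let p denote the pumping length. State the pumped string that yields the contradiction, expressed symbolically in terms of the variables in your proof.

Assume L is regular. Let p be the pumping length given by the pumping lemma.
Take w = 0^p 1^p 0^p 1^p = uu where u = 0^p1^p; then w ∈ L and |w| = 4p ≥ p.
Write w = xyz as guaranteed by the lemma, with |xy| ≤ p and |y| > 0.
Because |xy| ≤ p and w begins with p copies of 0, we have y = 0^k with 1 ≤ k ≤ p.
Pump with i = 2: xy^2z = 0^{p+k} 1^p 0^p 1^p, of length 4p+k. Suppose this equals vv. The string starts with 0 and ends with 1, so v does too; thus the boundary between the two copies of v is a 1→0 transition. There is exactly one such transition, at position 2p+k, so |v| = 2p+k and |vv| = 4p+2k ≠ 4p+k since k ≥ 1. So xy^2z ∉ L.
Contradiction. Therefore L is not regular.

0^{p+k} 1^p 0^p 1^p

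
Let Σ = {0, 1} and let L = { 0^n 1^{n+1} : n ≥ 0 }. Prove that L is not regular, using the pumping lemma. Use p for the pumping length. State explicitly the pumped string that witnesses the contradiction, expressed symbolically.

0^{p+k} 1^{p+1}

Assume L is regular. Let p be the pumping length given by the pumping lemma.
Take w = 0^p 1^{p+1}. Then w ∈ L and |w| = 2p+1 ≥ p.
Write w = xyz as guaranteed by the lemma, with |xy| ≤ p and |y| ≥ 1.
Because |xy| ≤ p and w begins with p copies of 0, we have y = 0^k with 1 ≤ k ≤ p.
Pump with i = 2: xy^2z = 0^{p+k} 1^{p+1}. For this to lie in L we would need p+1 = (p+k)+1, which forces k = 0. But k ≥ 1, so xy^2z ∉ L.
This contradicts the pumping lemma, so L is not regular.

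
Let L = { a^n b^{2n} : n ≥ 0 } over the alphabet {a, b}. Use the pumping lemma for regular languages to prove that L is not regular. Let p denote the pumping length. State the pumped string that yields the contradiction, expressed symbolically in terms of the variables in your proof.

a^{p+k} b^{2p}

Assume L is regular; let p be its pumping constant.
Choose w = a^p b^{2p}, which is in L with |w| = 3p ≥ p.
The pumping lemma gives a decomposition w = xyz where |xy| ≤ p and |y| > 0.
Because |xy| ≤ p and w begins with p copies of a, we have y = a^k with 1 ≤ k ≤ p.
Pump with i = 2: xy^2z = a^{p+k} b^{2p}. For this to lie in L we would need 2p = 2(p+k), which forces k = 0. But k ≥ 1, so xy^2z ∉ L.
Contradiction. Therefore L is not regular.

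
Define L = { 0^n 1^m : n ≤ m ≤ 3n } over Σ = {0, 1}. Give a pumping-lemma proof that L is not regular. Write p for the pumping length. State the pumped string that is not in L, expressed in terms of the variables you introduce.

0^{p+k} 1^p

Assume L is regular. Let p be the pumping length given by the pumping lemma.
Take w = 0^p 1^p ∈ L (since p ≤ p ≤ 3p), with |w| = 2p ≥ p.
Write w = xyz as guaranteed by the lemma, with |xy| ≤ p and y is nonempty.
Because |xy| ≤ p and w begins with p copies of 0, we have y = 0^k with 1 ≤ k ≤ p.
Pump with i = 2: xy^2z = 0^{p+k} 1^p. Now n = p+k > p = m, so the condition n ≤ m fails. Thus xy^2z ∉ L.
This is a contradiction; hence L is not regular.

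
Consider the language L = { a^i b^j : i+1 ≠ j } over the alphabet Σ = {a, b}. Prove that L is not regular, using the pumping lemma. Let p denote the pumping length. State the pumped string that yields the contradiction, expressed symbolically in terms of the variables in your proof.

Suppose for contradiction that L is regular, and let p be the pumping length.
Choose w = a^p b^{p+p!+1}. Since p ≠ (p+p!+1)-1 = p+p!, w ∈ L; and |w| ≥ p.
By the pumping lemma, w = xyz with |xy| ≤ p and y is nonempty.
Because |xy| ≤ p and w begins with p copies of a, we have y = a^k with 1 ≤ k ≤ p.
Since 1 ≤ k ≤ p, k divides p!; set t = 1 + p!/k. Then xy^t z has p + (p!/k)·k = p + p! copies of a. Now the a-count is p+p! and (b-count)-1 = (p+p!+1)-1 = p+p!, so i+1 ≠ j fails. So xy^t z = a^{p+p!} b^{p+p!+1} ∉ L.
This is a contradiction; hence L is not regular.

a^{p+p!} b^{p+p!+1}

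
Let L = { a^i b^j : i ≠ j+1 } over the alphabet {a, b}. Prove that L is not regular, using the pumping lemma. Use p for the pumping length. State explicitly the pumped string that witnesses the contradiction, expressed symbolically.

a^{p+p!} b^{p+p!-1}

Suppose for contradiction that L is regular, and let p be the pumping length.
Choose w = a^p b^{p+p!-1}. Since p ≠ (p+p!-1)+1 = p+p!, w ∈ L; and |w| ≥ p.
The pumping lemma gives a decomposition w = xyz where |xy| ≤ p and |y| ≥ 1.
The first p characters of w are a's, so xy (and hence y) consists only of a's. Write y = a^k, 1 ≤ k ≤ p.
Since 1 ≤ k ≤ p, k divides p!; set t = 1 + p!/k. Then xy^t z has p + (p!/k)·k = p + p! copies of a. Now the a-count is p+p! and (b-count)+1 = (p+p!-1)+1 = p+p!, so i ≠ j+1 fails. So xy^t z = a^{p+p!} b^{p+p!-1} ∉ L.
This is a contradiction; hence L is not regular.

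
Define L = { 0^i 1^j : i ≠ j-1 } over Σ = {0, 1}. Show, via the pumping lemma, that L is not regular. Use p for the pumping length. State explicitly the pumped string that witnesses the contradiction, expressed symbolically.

Assume L is regular; let p be its pumping constant.
Choose w = 0^p 1^{p+p!+1}. Since p ≠ (p+p!+1)-1 = p+p!, w ∈ L; and |w| ≥ p.
The pumping lemma gives a decomposition w = xyz where |xy| ≤ p and |y| > 0.
Since the first p symbols of w are all 0's and |xy| ≤ p, y lies entirely in the leading 0-block: y = 0^k for some k with 1 ≤ k ≤ p.
Since 1 ≤ k ≤ p, k divides p!; set t = 1 + p!/k. Then xy^t z has p + (p!/k)·k = p + p! copies of 0. Now the 0-count is p+p! and (1-count)-1 = (p+p!+1)-1 = p+p!, so i ≠ j-1 fails. So xy^t z = 0^{p+p!} 1^{p+p!+1} ∉ L.
This contradicts the pumping lemma, so L is not regular.

0^{p+p!} 1^{p+p!+1}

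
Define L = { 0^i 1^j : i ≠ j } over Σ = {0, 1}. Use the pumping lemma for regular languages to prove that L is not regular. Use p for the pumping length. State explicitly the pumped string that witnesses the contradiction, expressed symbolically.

0^{p+p!} 1^{p+p!}

Toward a contradiction, assume L is regular with pumping length p.
Choose w = 0^p 1^{p+p!}. Since p ≠ p+p!, w ∈ L; and |w| ≥ p.
By the pumping lemma, w = xyz with |xy| ≤ p and y is nonempty.
Because |xy| ≤ p and w begins with p copies of 0, we have y = 0^k with 1 ≤ k ≤ p.
Since 1 ≤ k ≤ p, k divides p!; set t = 1 + p!/k. Then xy^t z has p + (p!/k)·k = p + p! copies of 0. Now the 0-count equals the 1-count, so i ≠ j fails. So xy^t z = 0^{p+p!} 1^{p+p!} ∉ L.
Contradiction. Therefore L is not regular.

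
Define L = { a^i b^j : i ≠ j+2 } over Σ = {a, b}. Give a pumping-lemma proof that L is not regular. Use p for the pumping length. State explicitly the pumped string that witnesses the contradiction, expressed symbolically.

Assume L is regular. Let p be the pumping length given by the pumping lemma.
Choose w = a^p b^{p+p!-2}. Since p ≠ (p+p!-2)+2 = p+p!, w ∈ L; and |w| ≥ p.
By the pumping lemma, w = xyz with |xy| ≤ p and y is nonempty.
The first p characters of w are a's, so xy (and hence y) consists only of a's. Write y = a^k, 1 ≤ k ≤ p.
Since 1 ≤ k ≤ p, k divides p!; set t = 1 + p!/k. Then xy^t z has p + (p!/k)·k = p + p! copies of a. Now the a-count is p+p! and (b-count)+2 = (p+p!-2)+2 = p+p!, so i ≠ j+2 fails. So xy^t z = a^{p+p!} b^{p+p!-2} ∉ L.
This is a contradiction; hence L is not regular.

a^{p+p!} b^{p+p!-2}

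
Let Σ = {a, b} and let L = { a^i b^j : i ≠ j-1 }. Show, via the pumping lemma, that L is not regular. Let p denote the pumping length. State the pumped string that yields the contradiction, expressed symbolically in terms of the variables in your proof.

Suppose for contradiction that L is regular, and let p be the pumping length.
Choose w = a^p b^{p+p!+1}. Since p ≠ (p+p!+1)-1 = p+p!, w ∈ L; and |w| ≥ p.
Write w = xyz as guaranteed by the lemma, with |xy| ≤ p and |y| > 0.
Since the first p symbols of w are all a's and |xy| ≤ p, y lies entirely in the leading a-block: y = a^k for some k with 1 ≤ k ≤ p.
Since 1 ≤ k ≤ p, k divides p!; set t = 1 + p!/k. Then xy^t z has p + (p!/k)·k = p + p! copies of a. Now the a-count is p+p! and (b-count)-1 = (p+p!+1)-1 = p+p!, so i ≠ j-1 fails. So xy^t z = a^{p+p!} b^{p+p!+1} ∉ L.
Contradiction. Therefore L is not regular.

a^{p+p!} b^{p+p!+1}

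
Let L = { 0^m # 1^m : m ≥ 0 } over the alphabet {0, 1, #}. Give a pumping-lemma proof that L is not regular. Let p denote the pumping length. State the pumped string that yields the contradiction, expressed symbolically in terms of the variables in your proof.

0^{p+k} # 1^p

Suppose for contradiction that L is regular, and let p be the pumping length.
Take w = 0^p # 1^p ∈ L with |w| = 2p+1 ≥ p.
By the pumping lemma, w = xyz with |xy| ≤ p and |y| > 0.
Since the first p symbols of w are all 0's and |xy| ≤ p, y lies entirely in the leading 0-block: y = 0^k for some k with 1 ≤ k ≤ p.
Pump with i = 2: xy^2z = 0^{p+k} # 1^p, which would require p+k = p. But k ≥ 1, so xy^2z ∉ L.
This is a contradiction; hence L is not regular.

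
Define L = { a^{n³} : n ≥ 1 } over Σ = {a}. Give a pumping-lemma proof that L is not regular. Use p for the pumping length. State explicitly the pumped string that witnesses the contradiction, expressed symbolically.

a^{p³+k}

Toward a contradiction, assume L is regular with pumping length p.
Take w = a^{p³} ∈ L with |w| = p³ ≥ p.
Write w = xyz as guaranteed by the lemma, with |xy| ≤ p and |y| ≥ 1.
Then y = a^k for some k with 1 ≤ k ≤ p.
Pump with i = 2: xy^2z = a^{p³+k}. Since 1 ≤ k ≤ p, p³ < p³+k ≤ p³+p < p³+3p²+3p+1 = (p+1)³, so p³+k is not a perfect cube. So xy^2z ∉ L.
This is a contradiction; hence L is not regular.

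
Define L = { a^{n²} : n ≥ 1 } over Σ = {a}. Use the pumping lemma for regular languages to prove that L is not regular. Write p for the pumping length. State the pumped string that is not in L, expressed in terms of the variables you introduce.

a^{p²+k}

Toward a contradiction, assume L is regular with pumping length p.
Take w = a^{p²} ∈ L with |w| = p² ≥ p.
By the pumping lemma, w = xyz with |xy| ≤ p and |y| > 0.
Then y = a^k for some k with 1 ≤ k ≤ p.
Pump with i = 2: xy^2z = a^{p²+k}. Since 1 ≤ k ≤ p, p² < p²+k ≤ p²+p < (p+1)², so p²+k lies strictly between consecutive squares and is not a perfect square. So xy^2z ∉ L.
Contradiction. Therefore L is not regular.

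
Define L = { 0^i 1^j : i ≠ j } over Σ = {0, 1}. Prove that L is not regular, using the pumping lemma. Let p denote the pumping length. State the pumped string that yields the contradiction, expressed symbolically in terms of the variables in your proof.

0^{p+p!} 1^{p+p!}

Assume L is regular. Let p be the pumping length given by the pumping lemma.
Choose w = 0^p 1^{p+p!}. Since p ≠ p+p!, w ∈ L; and |w| ≥ p.
Write w = xyz as guaranteed by the lemma, with |xy| ≤ p and y is nonempty.
Because |xy| ≤ p and w begins with p copies of 0, we have y = 0^k with 1 ≤ k ≤ p.
Since 1 ≤ k ≤ p, k divides p!; set t = 1 + p!/k. Then xy^t z has p + (p!/k)·k = p + p! copies of 0. Now the 0-count equals the 1-count, so i ≠ j fails. So xy^t z = 0^{p+p!} 1^{p+p!} ∉ L.
This is a contradiction; hence L is not regular.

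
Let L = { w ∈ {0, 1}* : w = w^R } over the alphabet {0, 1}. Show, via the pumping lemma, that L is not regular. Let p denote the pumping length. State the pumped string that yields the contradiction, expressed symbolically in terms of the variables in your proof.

0^{p+k} 1 0^p

Suppose for contradiction that L is regular, and let p be the pumping length.
Take w = 0^p 1 0^p, a palindrome of length 2p+1 ≥ p.
Write w = xyz as guaranteed by the lemma, with |xy| ≤ p and |y| > 0.
Since the first p symbols of w are all 0's and |xy| ≤ p, y lies entirely in the leading 0-block: y = 0^k for some k with 1 ≤ k ≤ p.
Pump with i = 2: xy^2z = 0^{p+k} 1 0^p. Its reverse is 0^p 1 0^{p+k}, which differs from xy^2z since k ≥ 1. So xy^2z is not a palindrome and xy^2z ∉ L.
This is a contradiction; hence L is not regular.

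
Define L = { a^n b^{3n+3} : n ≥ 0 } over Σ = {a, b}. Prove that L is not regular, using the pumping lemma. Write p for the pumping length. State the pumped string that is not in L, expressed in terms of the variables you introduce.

Assume L is regular. Let p be the pumping length given by the pumping lemma.
Take w = a^p b^{3p+3}. Then w ∈ L and |w| = 4p+3 ≥ p.
By the pumping lemma, w = xyz with |xy| ≤ p and y is nonempty.
The first p characters of w are a's, so xy (and hence y) consists only of a's. Write y = a^k, 1 ≤ k ≤ p.
Pump with i = 2: xy^2z = a^{p+k} b^{3p+3}. For this to lie in L we would need 3p+3 = 3(p+k)+3, which forces k = 0. But k ≥ 1, so xy^2z ∉ L.
Contradiction. Therefore L is not regular.

a^{p+k} b^{3p+3}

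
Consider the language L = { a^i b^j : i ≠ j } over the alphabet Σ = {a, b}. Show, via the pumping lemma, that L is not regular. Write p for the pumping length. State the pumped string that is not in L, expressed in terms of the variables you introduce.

Assume L is regular; let p be its pumping constant.
Choose w = a^p b^{p+p!}. Since p ≠ p+p!, w ∈ L; and |w| ≥ p.
By the pumping lemma, w = xyz with |xy| ≤ p and |y| ≥ 1.
The first p characters of w are a's, so xy (and hence y) consists only of a's. Write y = a^k, 1 ≤ k ≤ p.
Since 1 ≤ k ≤ p, k divides p!; set t = 1 + p!/k. Then xy^t z has p + (p!/k)·k = p + p! copies of a. Now the a-count equals the b-count, so i ≠ j fails. So xy^t z = a^{p+p!} b^{p+p!} ∉ L.
Contradiction. Therefore L is not regular.

a^{p+p!} b^{p+p!}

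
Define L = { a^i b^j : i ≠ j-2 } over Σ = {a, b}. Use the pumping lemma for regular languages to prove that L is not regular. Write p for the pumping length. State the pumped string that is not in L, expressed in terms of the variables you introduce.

a^{p+p!} b^{p+p!+2}

Suppose for contradiction that L is regular, and let p be the pumping length.
Choose w = a^p b^{p+p!+2}. Since p ≠ (p+p!+2)-2 = p+p!, w ∈ L; and |w| ≥ p.
Write w = xyz as guaranteed by the lemma, with |xy| ≤ p and y is nonempty.
Because |xy| ≤ p and w begins with p copies of a, we have y = a^k with 1 ≤ k ≤ p.
Since 1 ≤ k ≤ p, k divides p!; set t = 1 + p!/k. Then xy^t z has p + (p!/k)·k = p + p! copies of a. Now the a-count is p+p! and (b-count)-2 = (p+p!+2)-2 = p+p!, so i ≠ j-2 fails. So xy^t z = a^{p+p!} b^{p+p!+2} ∉ L.
Contradiction. Therefore L is not regular.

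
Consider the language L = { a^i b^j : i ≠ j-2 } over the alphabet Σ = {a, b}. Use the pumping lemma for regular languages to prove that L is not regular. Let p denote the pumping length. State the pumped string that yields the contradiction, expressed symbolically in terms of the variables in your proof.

Assume L is regular. Let p be the pumping length given by the pumping lemma.
Choose w = a^p b^{p+p!+2}. Since p ≠ (p+p!+2)-2 = p+p!, w ∈ L; and |w| ≥ p.
By the pumping lemma, w = xyz with |xy| ≤ p and |y| ≥ 1.
Because |xy| ≤ p and w begins with p copies of a, we have y = a^k with 1 ≤ k ≤ p.
Since 1 ≤ k ≤ p, k divides p!; set t = 1 + p!/k. Then xy^t z has p + (p!/k)·k = p + p! copies of a. Now the a-count is p+p! and (b-count)-2 = (p+p!+2)-2 = p+p!, so i ≠ j-2 fails. So xy^t z = a^{p+p!} b^{p+p!+2} ∉ L.
This is a contradiction; hence L is not regular.

a^{p+p!} b^{p+p!+2}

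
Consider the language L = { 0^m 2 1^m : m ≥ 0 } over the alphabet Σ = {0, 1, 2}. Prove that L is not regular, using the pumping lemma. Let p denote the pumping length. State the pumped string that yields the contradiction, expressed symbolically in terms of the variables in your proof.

Assume L is regular. Let p be the pumping length given by the pumping lemma.
Take w = 0^p 2 1^p ∈ L with |w| = 2p+1 ≥ p.
Write w = xyz as guaranteed by the lemma, with |xy| ≤ p and |y| ≥ 1.
Since the first p symbols of w are all 0's and |xy| ≤ p, y lies entirely in the leading 0-block: y = 0^k for some k with 1 ≤ k ≤ p.
Pump with i = 2: xy^2z = 0^{p+k} 2 1^p, which would require p+k = p. But k ≥ 1, so xy^2z ∉ L.
This is a contradiction; hence L is not regular.

0^{p+k} 2 1^p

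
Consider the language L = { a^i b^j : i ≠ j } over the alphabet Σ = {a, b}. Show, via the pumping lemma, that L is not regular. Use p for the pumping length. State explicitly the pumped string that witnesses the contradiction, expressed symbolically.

Suppose for contradiction that L is regular, and let p be the pumping length.
Choose w = a^p b^{p+p!}. Since p ≠ p+p!, w ∈ L; and |w| ≥ p.
Write w = xyz as guaranteed by the lemma, with |xy| ≤ p and y is nonempty.
Because |xy| ≤ p and w begins with p copies of a, we have y = a^k with 1 ≤ k ≤ p.
Since 1 ≤ k ≤ p, k divides p!; set t = 1 + p!/k. Then xy^t z has p + (p!/k)·k = p + p! copies of a. Now the a-count equals the b-count, so i ≠ j fails. So xy^t z = a^{p+p!} b^{p+p!} ∉ L.
This is a contradiction; hence L is not regular.

a^{p+p!} b^{p+p!}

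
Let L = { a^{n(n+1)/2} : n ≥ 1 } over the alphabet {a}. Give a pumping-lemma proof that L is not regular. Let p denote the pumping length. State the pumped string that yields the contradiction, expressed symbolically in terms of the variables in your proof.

a^{p(p+1)/2+k}

Suppose for contradiction that L is regular, and let p be the pumping length.
Take w = a^{p(p+1)/2} ∈ L with |w| = p(p+1)/2 ≥ p.
By the pumping lemma, w = xyz with |xy| ≤ p and y is nonempty.
Then y = a^k for some k with 1 ≤ k ≤ p.
Pump with i = 2: xy^2z = a^{p(p+1)/2+k}. Since 1 ≤ k ≤ p, p(p+1)/2 < p(p+1)/2+k ≤ p(p+1)/2+p < (p+1)(p+2)/2, so p(p+1)/2+k is strictly between consecutive triangular numbers. So xy^2z ∉ L.
This contradicts the pumping lemma, so L is not regular.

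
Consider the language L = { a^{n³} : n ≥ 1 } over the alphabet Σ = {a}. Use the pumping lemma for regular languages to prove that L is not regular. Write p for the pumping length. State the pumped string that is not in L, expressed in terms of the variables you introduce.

Assume L is regular; let p be its pumping constant.
Take w = a^{p³} ∈ L with |w| = p³ ≥ p.
The pumping lemma gives a decomposition w = xyz where |xy| ≤ p and |y| > 0.
Then y = a^k for some k with 1 ≤ k ≤ p.
Pump with i = 2: xy^2z = a^{p³+k}. Since 1 ≤ k ≤ p, p³ < p³+k ≤ p³+p < p³+3p²+3p+1 = (p+1)³, so p³+k is not a perfect cube. So xy^2z ∉ L.
This contradicts the pumping lemma, so L is not regular.

a^{p³+k}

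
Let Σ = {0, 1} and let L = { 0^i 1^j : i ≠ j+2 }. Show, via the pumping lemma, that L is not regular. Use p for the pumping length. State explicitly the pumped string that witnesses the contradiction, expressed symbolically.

Assume L is regular; let p be its pumping constant.
Choose w = 0^p 1^{p+p!-2}. Since p ≠ (p+p!-2)+2 = p+p!, w ∈ L; and |w| ≥ p.
Write w = xyz as guaranteed by the lemma, with |xy| ≤ p and |y| > 0.
Because |xy| ≤ p and w begins with p copies of 0, we have y = 0^k with 1 ≤ k ≤ p.
Since 1 ≤ k ≤ p, k divides p!; set t = 1 + p!/k. Then xy^t z has p + (p!/k)·k = p + p! copies of 0. Now the 0-count is p+p! and (1-count)+2 = (p+p!-2)+2 = p+p!, so i ≠ j+2 fails. So xy^t z = 0^{p+p!} 1^{p+p!-2} ∉ L.
This is a contradiction; hence L is not regular.

0^{p+p!} 1^{p+p!-2}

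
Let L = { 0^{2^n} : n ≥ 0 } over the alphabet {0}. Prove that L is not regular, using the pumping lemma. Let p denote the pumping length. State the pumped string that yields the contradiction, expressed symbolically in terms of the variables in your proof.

0^{2^p+k}

Suppose for contradiction that L is regular, and let p be the pumping length.
Take w = 0^{2^p} ∈ L with |w| = 2^p ≥ p.
Write w = xyz as guaranteed by the lemma, with |xy| ≤ p and |y| ≥ 1.
Then y = 0^k for some k with 1 ≤ k ≤ p.
Pump with i = 2: xy^2z = 0^{2^p+k}. Since 1 ≤ k ≤ p < 2^p, we have 2^p < 2^p+k < 2^{p+1}, so 2^p+k is not a power of 2. So xy^2z ∉ L.
Contradiction. Therefore L is not regular.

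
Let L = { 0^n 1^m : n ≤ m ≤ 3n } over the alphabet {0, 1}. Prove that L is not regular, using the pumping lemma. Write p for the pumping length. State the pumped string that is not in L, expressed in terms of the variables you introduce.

0^{p+k} 1^p

Suppose for contradiction that L is regular, and let p be the pumping length.
Take w = 0^p 1^p ∈ L (since p ≤ p ≤ 3p), with |w| = 2p ≥ p.
The pumping lemma gives a decomposition w = xyz where |xy| ≤ p and y is nonempty.
The first p characters of w are 0's, so xy (and hence y) consists only of 0's. Write y = 0^k, 1 ≤ k ≤ p.
Pump with i = 2: xy^2z = 0^{p+k} 1^p. Now n = p+k > p = m, so the condition n ≤ m fails. Thus xy^2z ∉ L.
This is a contradiction; hence L is not regular.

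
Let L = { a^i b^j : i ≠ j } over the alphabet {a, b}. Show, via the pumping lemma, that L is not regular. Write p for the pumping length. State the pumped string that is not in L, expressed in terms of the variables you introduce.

Assume L is regular. Let p be the pumping length given by the pumping lemma.
Choose w = a^p b^{p+p!}. Since p ≠ p+p!, w ∈ L; and |w| ≥ p.
Write w = xyz as guaranteed by the lemma, with |xy| ≤ p and y is nonempty.
Because |xy| ≤ p and w begins with p copies of a, we have y = a^k with 1 ≤ k ≤ p.
Since 1 ≤ k ≤ p, k divides p!; set t = 1 + p!/k. Then xy^t z has p + (p!/k)·k = p + p! copies of a. Now the a-count equals the b-count, so i ≠ j fails. So xy^t z = a^{p+p!} b^{p+p!} ∉ L.
This contradicts the pumping lemma, so L is not regular.

a^{p+p!} b^{p+p!}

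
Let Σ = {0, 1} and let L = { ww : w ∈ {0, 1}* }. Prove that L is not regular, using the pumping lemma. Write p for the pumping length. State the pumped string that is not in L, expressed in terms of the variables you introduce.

Assume L is regular; let p be its pumping constant.
Take w = 0^p 1^p 0^p 1^p = uu where u = 0^p1^p; then w ∈ L and |w| = 4p ≥ p.
By the pumping lemma, w = xyz with |xy| ≤ p and |y| > 0.
Because |xy| ≤ p and w begins with p copies of 0, we have y = 0^k with 1 ≤ k ≤ p.
Pump with i = 2: xy^2z = 0^{p+k} 1^p 0^p 1^p, of length 4p+k. Suppose this equals vv. The string starts with 0 and ends with 1, so v does too; thus the boundary between the two copies of v is a 1→0 transition. There is exactly one such transition, at position 2p+k, so |v| = 2p+k and |vv| = 4p+2k ≠ 4p+k since k ≥ 1. So xy^2z ∉ L.
Contradiction. Therefore L is not regular.

0^{p+k} 1^p 0^p 1^p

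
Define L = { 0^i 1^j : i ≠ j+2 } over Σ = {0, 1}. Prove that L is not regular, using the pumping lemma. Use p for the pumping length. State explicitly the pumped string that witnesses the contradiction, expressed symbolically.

Toward a contradiction, assume L is regular with pumping length p.
Choose w = 0^p 1^{p+p!-2}. Since p ≠ (p+p!-2)+2 = p+p!, w ∈ L; and |w| ≥ p.
Write w = xyz as guaranteed by the lemma, with |xy| ≤ p and y is nonempty.
Because |xy| ≤ p and w begins with p copies of 0, we have y = 0^k with 1 ≤ k ≤ p.
Since 1 ≤ k ≤ p, k divides p!; set t = 1 + p!/k. Then xy^t z has p + (p!/k)·k = p + p! copies of 0. Now the 0-count is p+p! and (1-count)+2 = (p+p!-2)+2 = p+p!, so i ≠ j+2 fails. So xy^t z = 0^{p+p!} 1^{p+p!-2} ∉ L.
This contradicts the pumping lemma, so L is not regular.

0^{p+p!} 1^{p+p!-2}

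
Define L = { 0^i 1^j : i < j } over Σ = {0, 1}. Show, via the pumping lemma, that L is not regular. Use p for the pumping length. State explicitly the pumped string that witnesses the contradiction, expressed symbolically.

Assume L is regular; let p be its pumping constant.
Choose w = 0^p 1^{p+1} ∈ L, with |w| = 2p+1 ≥ p.
By the pumping lemma, w = xyz with |xy| ≤ p and y is nonempty.
The first p characters of w are 0's, so xy (and hence y) consists only of 0's. Write y = 0^k, 1 ≤ k ≤ p.
Consider xy^2z = 0^{p+k} 1^{p+1}. Since k ≥ 1, the 0-count p+k is at least p+1, so i < j fails; thus xy^2z ∉ L.
Contradiction. Therefore L is not regular.

0^{p+k} 1^{p+1}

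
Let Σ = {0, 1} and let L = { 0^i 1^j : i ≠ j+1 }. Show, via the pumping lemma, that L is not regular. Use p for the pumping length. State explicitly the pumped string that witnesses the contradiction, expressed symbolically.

0^{p+p!} 1^{p+p!-1}

Assume L is regular; let p be its pumping constant.
Choose w = 0^p 1^{p+p!-1}. Since p ≠ (p+p!-1)+1 = p+p!, w ∈ L; and |w| ≥ p.
The pumping lemma gives a decomposition w = xyz where |xy| ≤ p and |y| > 0.
The first p characters of w are 0's, so xy (and hence y) consists only of 0's. Write y = 0^k, 1 ≤ k ≤ p.
Since 1 ≤ k ≤ p, k divides p!; set t = 1 + p!/k. Then xy^t z has p + (p!/k)·k = p + p! copies of 0. Now the 0-count is p+p! and (1-count)+1 = (p+p!-1)+1 = p+p!, so i ≠ j+1 fails. So xy^t z = 0^{p+p!} 1^{p+p!-1} ∉ L.
Contradiction. Therefore L is not regular.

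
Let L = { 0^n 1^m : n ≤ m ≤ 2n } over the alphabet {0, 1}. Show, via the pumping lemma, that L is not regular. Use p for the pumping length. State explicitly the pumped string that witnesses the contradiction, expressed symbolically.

Suppose for contradiction that L is regular, and let p be the pumping length.
Take w = 0^p 1^p ∈ L (since p ≤ p ≤ 2p), with |w| = 2p ≥ p.
Write w = xyz as guaranteed by the lemma, with |xy| ≤ p and |y| ≥ 1.
The first p characters of w are 0's, so xy (and hence y) consists only of 0's. Write y = 0^k, 1 ≤ k ≤ p.
Pump with i = 2: xy^2z = 0^{p+k} 1^p. Now n = p+k > p = m, so the condition n ≤ m fails. Thus xy^2z ∉ L.
This is a contradiction; hence L is not regular.

0^{p+k} 1^p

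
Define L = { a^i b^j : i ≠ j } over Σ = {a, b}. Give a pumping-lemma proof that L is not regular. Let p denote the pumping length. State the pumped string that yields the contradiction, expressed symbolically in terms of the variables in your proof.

a^{p+p!} b^{p+p!}

Toward a contradiction, assume L is regular with pumping length p.
Choose w = a^p b^{p+p!}. Since p ≠ p+p!, w ∈ L; and |w| ≥ p.
The pumping lemma gives a decomposition w = xyz where |xy| ≤ p and |y| ≥ 1.
The first p characters of w are a's, so xy (and hence y) consists only of a's. Write y = a^k, 1 ≤ k ≤ p.
Since 1 ≤ k ≤ p, k divides p!; set t = 1 + p!/k. Then xy^t z has p + (p!/k)·k = p + p! copies of a. Now the a-count equals the b-count, so i ≠ j fails. So xy^t z = a^{p+p!} b^{p+p!} ∉ L.
This is a contradiction; hence L is not regular.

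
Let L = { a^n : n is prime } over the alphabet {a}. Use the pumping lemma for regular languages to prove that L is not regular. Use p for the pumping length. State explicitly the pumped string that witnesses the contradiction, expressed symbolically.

Assume L is regular. Let p be the pumping length given by the pumping lemma.
Let q be a prime with q ≥ p+2 (infinitely many primes exist), and take w = a^q ∈ L with |w| = q ≥ p.
The pumping lemma gives a decomposition w = xyz where |xy| ≤ p and |y| > 0.
Then y = a^k for some k with 1 ≤ k ≤ p.
Since 1 ≤ k ≤ p, |xz| = q-k. Pump with i = q+1: |xy^{q+1}z| = (q-k)+(q+1)k = q+qk = q(1+k), which is composite (both factors ≥ 2). So xy^{q+1}z = a^{q(1+k)} ∉ L.
This is a contradiction; hence L is not regular.

a^{q(1+k)}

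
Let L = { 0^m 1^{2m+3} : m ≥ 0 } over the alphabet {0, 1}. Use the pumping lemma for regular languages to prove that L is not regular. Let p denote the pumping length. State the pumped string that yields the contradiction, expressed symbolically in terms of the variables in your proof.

0^{p+k} 1^{2p+3}

Assume L is regular; let p be its pumping constant.
Choose w = 0^p 1^{2p+3}, which is in L with |w| = 3p+3 ≥ p.
By the pumping lemma, w = xyz with |xy| ≤ p and |y| ≥ 1.
Because |xy| ≤ p and w begins with p copies of 0, we have y = 0^k with 1 ≤ k ≤ p.
Pump with i = 2: xy^2z = 0^{p+k} 1^{2p+3}. For this to lie in L we would need 2p+3 = 2(p+k)+3, which forces k = 0. But k ≥ 1, so xy^2z ∉ L.
Contradiction. Therefore L is not regular.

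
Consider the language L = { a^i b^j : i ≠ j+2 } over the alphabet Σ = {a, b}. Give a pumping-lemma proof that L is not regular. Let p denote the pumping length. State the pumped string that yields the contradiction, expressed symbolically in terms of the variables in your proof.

a^{p+p!} b^{p+p!-2}

Assume L is regular; let p be its pumping constant.
Choose w = a^p b^{p+p!-2}. Since p ≠ (p+p!-2)+2 = p+p!, w ∈ L; and |w| ≥ p.
By the pumping lemma, w = xyz with |xy| ≤ p and |y| ≥ 1.
Since the first p symbols of w are all a's and |xy| ≤ p, y lies entirely in the leading a-block: y = a^k for some k with 1 ≤ k ≤ p.
Since 1 ≤ k ≤ p, k divides p!; set t = 1 + p!/k. Then xy^t z has p + (p!/k)·k = p + p! copies of a. Now the a-count is p+p! and (b-count)+2 = (p+p!-2)+2 = p+p!, so i ≠ j+2 fails. So xy^t z = a^{p+p!} b^{p+p!-2} ∉ L.
This contradicts the pumping lemma, so L is not regular.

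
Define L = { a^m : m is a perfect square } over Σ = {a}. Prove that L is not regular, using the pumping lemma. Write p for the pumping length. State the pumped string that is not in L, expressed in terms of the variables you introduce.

a^{p²+k}

Assume L is regular; let p be its pumping constant.
Take w = a^{p²} ∈ L with |w| = p² ≥ p.
The pumping lemma gives a decomposition w = xyz where |xy| ≤ p and y is nonempty.
Then y = a^k for some k with 1 ≤ k ≤ p.
Pump with i = 2: xy^2z = a^{p²+k}. Since 1 ≤ k ≤ p, p² < p²+k ≤ p²+p < (p+1)², so p²+k lies strictly between consecutive squares and is not a perfect square. So xy^2z ∉ L.
This is a contradiction; hence L is not regular.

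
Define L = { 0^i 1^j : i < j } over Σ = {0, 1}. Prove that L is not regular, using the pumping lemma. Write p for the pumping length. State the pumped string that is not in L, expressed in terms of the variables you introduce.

Assume L is regular. Let p be the pumping length given by the pumping lemma.
Choose w = 0^p 1^{p+1} ∈ L, with |w| = 2p+1 ≥ p.
The pumping lemma gives a decomposition w = xyz where |xy| ≤ p and y is nonempty.
Since the first p symbols of w are all 0's and |xy| ≤ p, y lies entirely in the leading 0-block: y = 0^k for some k with 1 ≤ k ≤ p.
Consider xy^2z = 0^{p+k} 1^{p+1}. Since k ≥ 1, the 0-count p+k is at least p+1, so i < j fails; thus xy^2z ∉ L.
Contradiction. Therefore L is not regular.

0^{p+k} 1^{p+1}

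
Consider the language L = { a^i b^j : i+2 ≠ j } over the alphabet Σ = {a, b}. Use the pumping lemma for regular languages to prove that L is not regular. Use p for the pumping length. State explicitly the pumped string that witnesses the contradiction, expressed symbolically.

a^{p+p!} b^{p+p!+2}

Assume L is regular. Let p be the pumping length given by the pumping lemma.
Choose w = a^p b^{p+p!+2}. Since p ≠ (p+p!+2)-2 = p+p!, w ∈ L; and |w| ≥ p.
The pumping lemma gives a decomposition w = xyz where |xy| ≤ p and |y| > 0.
Since the first p symbols of w are all a's and |xy| ≤ p, y lies entirely in the leading a-block: y = a^k for some k with 1 ≤ k ≤ p.
Since 1 ≤ k ≤ p, k divides p!; set t = 1 + p!/k. Then xy^t z has p + (p!/k)·k = p + p! copies of a. Now the a-count is p+p! and (b-count)-2 = (p+p!+2)-2 = p+p!, so i+2 ≠ j fails. So xy^t z = a^{p+p!} b^{p+p!+2} ∉ L.
This is a contradiction; hence L is not regular.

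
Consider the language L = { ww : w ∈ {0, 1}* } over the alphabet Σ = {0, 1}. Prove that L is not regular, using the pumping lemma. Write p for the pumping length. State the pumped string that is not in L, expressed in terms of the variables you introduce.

0^{p+k} 1^p 0^p 1^p

Assume L is regular; let p be its pumping constant.
Take w = 0^p 1^p 0^p 1^p = uu where u = 0^p1^p; then w ∈ L and |w| = 4p ≥ p.
The pumping lemma gives a decomposition w = xyz where |xy| ≤ p and |y| > 0.
The first p characters of w are 0's, so xy (and hence y) consists only of 0's. Write y = 0^k, 1 ≤ k ≤ p.
Pump with i = 2: xy^2z = 0^{p+k} 1^p 0^p 1^p, of length 4p+k. Suppose this equals vv. The string starts with 0 and ends with 1, so v does too; thus the boundary between the two copies of v is a 1→0 transition. There is exactly one such transition, at position 2p+k, so |v| = 2p+k and |vv| = 4p+2k ≠ 4p+k since k ≥ 1. So xy^2z ∉ L.
This is a contradiction; hence L is not regular.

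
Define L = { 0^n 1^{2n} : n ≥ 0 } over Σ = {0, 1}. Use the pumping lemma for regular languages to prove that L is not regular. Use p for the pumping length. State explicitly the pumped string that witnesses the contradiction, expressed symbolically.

0^{p+k} 1^{2p}

Assume L is regular. Let p be the pumping length given by the pumping lemma.
Take w = 0^p 1^{2p}. Then w ∈ L and |w| = 3p ≥ p.
The pumping lemma gives a decomposition w = xyz where |xy| ≤ p and |y| ≥ 1.
Because |xy| ≤ p and w begins with p copies of 0, we have y = 0^k with 1 ≤ k ≤ p.
Pump with i = 2: xy^2z = 0^{p+k} 1^{2p}. For this to lie in L we would need 2p = 2(p+k), which forces k = 0. But k ≥ 1, so xy^2z ∉ L.
This contradicts the pumping lemma, so L is not regular.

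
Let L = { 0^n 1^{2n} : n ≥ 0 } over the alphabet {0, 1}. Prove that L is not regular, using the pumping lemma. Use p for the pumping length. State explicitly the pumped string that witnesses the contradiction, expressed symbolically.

Suppose for contradiction that L is regular, and let p be the pumping length.
Let w = 0^p 1^{2p} ∈ L; note |w| = 3p ≥ p.
The pumping lemma gives a decomposition w = xyz where |xy| ≤ p and |y| ≥ 1.
Because |xy| ≤ p and w begins with p copies of 0, we have y = 0^k with 1 ≤ k ≤ p.
Pump with i = 2: xy^2z = 0^{p+k} 1^{2p}. For this to lie in L we would need 2p = 2(p+k), which forces k = 0. But k ≥ 1, so xy^2z ∉ L.
Contradiction. Therefore L is not regular.

0^{p+k} 1^{2p}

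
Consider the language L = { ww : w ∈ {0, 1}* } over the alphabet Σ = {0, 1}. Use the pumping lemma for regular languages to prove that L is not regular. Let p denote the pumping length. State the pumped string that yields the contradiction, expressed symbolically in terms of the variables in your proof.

0^{p+k} 1^p 0^p 1^p

Toward a contradiction, assume L is regular with pumping length p.
Take w = 0^p 1^p 0^p 1^p = uu where u = 0^p1^p; then w ∈ L and |w| = 4p ≥ p.
Write w = xyz as guaranteed by the lemma, with |xy| ≤ p and |y| > 0.
Since the first p symbols of w are all 0's and |xy| ≤ p, y lies entirely in the leading 0-block: y = 0^k for some k with 1 ≤ k ≤ p.
Pump with i = 2: xy^2z = 0^{p+k} 1^p 0^p 1^p, of length 4p+k. Suppose this equals vv. The string starts with 0 and ends with 1, so v does too; thus the boundary between the two copies of v is a 1→0 transition. There is exactly one such transition, at position 2p+k, so |v| = 2p+k and |vv| = 4p+2k ≠ 4p+k since k ≥ 1. So xy^2z ∉ L.
Contradiction. Therefore L is not regular.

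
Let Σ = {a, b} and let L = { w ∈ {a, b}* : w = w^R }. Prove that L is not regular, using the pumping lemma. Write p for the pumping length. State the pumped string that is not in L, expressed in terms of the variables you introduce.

Suppose for contradiction that L is regular, and let p be the pumping length.
Take w = a^p b a^p, a palindrome of length 2p+1 ≥ p.
By the pumping lemma, w = xyz with |xy| ≤ p and |y| > 0.
Since the first p symbols of w are all a's and |xy| ≤ p, y lies entirely in the leading a-block: y = a^k for some k with 1 ≤ k ≤ p.
Pump with i = 2: xy^2z = a^{p+k} b a^p. Its reverse is a^p b a^{p+k}, which differs from xy^2z since k ≥ 1. So xy^2z is not a palindrome and xy^2z ∉ L.
This contradicts the pumping lemma, so L is not regular.

a^{p+k} b a^p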